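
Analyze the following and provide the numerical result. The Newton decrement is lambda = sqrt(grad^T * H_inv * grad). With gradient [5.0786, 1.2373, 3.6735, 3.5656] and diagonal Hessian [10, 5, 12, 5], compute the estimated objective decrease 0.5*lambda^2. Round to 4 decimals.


Step 1: H is diagonal, so H^(-1) * g = [0.5079, 0.2475, 0.3061, 0.7131].
Step 2: g^T H^(-1) g = sum_i g_i^2 / H_ii
  = (5.0786)^2/10 + (1.2373)^2/5 + (3.6735)^2/12 + (3.5656)^2/5
  = 2.5792 + 0.3062 + 1.1246 + 2.5427 = 6.5527
Step 3: Objective decrease = 0.5 * g^T H^(-1) g = 3.2763


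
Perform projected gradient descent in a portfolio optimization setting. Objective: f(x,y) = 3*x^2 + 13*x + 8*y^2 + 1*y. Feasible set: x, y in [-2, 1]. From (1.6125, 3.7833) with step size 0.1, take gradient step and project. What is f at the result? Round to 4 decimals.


Step 1: Compute gradient at (1.6125, 3.7833).
grad_x = 2*3*1.6125 + 13 = 22.675
grad_y = 2*8*3.7833 + 1 = 61.5328
Step 2: Gradient step.
x_raw = 1.6125 - 0.1*22.675 = -0.655
y_raw = 3.7833 - 0.1*61.5328 = -2.37
Step 3: Project onto [-2, 1].
x_proj = clip(-0.655) = -0.655
y_proj = clip(-2.37) = -2.0
Step 4: Evaluate f.
f(-0.655, -2.0) = 22.7721


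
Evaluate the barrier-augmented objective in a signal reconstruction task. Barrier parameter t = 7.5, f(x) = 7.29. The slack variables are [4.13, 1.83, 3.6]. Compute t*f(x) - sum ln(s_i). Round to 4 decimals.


Step 1: Compute log-barrier.
ln values: [1.4183, 0.6043, 1.2809]
phi = -(1.4183 + 0.6043 + 1.2809) = -3.3035
Step 2: Compute augmented objective.
t*f(x) = 7.5*7.29 = 54.675
Total = 54.675 - 3.3035 = 51.3715


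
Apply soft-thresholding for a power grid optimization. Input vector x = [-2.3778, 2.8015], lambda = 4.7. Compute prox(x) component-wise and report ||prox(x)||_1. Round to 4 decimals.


Soft-thresholding with lambda = 4.7:
prox(-2.3778) = sign(-2.3778)*max(|-2.3778| - 4.7, 0) = 0.0
prox(2.8015) = sign(2.8015)*max(|2.8015| - 4.7, 0) = 0.0
prox(x) = [0.0, 0.0]
||prox(x)||_1 = 0.0 + 0.0 = 0.0


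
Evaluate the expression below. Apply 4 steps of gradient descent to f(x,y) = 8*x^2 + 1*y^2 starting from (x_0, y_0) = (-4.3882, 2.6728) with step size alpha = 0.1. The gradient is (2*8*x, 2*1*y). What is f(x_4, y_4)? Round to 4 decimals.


Gradient descent on f(x,y) = 8*x^2 + 1*y^2.
Starting point: (-4.3882, 2.6728), alpha = 0.1
Step 1: grad_x = 2*8*-4.3882 = -70.2112, grad_y = 2*1*2.6728 = 5.3456
  x_1 = -4.3882 - 0.1*-70.2112 = 2.6329
  y_1 = 2.6728 - 0.1*5.3456 = 2.1382
Step 2: grad_x = 2*8*2.6329 = 42.1267, grad_y = 2*1*2.1382 = 4.2765
  x_2 = 2.6329 - 0.1*42.1267 = -1.5798
  y_2 = 2.1382 - 0.1*4.2765 = 1.7106
Step 3: grad_x = 2*8*-1.5798 = -25.276, grad_y = 2*1*1.7106 = 3.4212
  x_3 = -1.5798 - 0.1*-25.276 = 0.9479
  y_3 = 1.7106 - 0.1*3.4212 = 1.3685
Step 4: grad_x = 2*8*0.9479 = 15.1656, grad_y = 2*1*1.3685 = 2.7369
  x_4 = 0.9479 - 0.1*15.1656 = -0.5687
  y_4 = 1.3685 - 0.1*2.7369 = 1.0948
f(-0.5687, 1.0948) = 8*(-0.5687)^2 + 1*1.0948^2 = 3.786


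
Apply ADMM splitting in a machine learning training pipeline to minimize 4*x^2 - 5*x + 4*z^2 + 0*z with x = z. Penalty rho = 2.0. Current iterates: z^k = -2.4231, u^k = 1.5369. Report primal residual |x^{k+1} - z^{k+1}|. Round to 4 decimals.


ADMM iteration with rho = 2.0, z^k = -2.4231, u^k = 1.5369
Step 1: x-update.
Minimize 4*x^2 - 5*x + (2.0/2)*(x + 2.4231 + 1.5369)^2
FOC: (2*4 + 2.0)*x = 5 + 2.0*(-2.4231 - 1.5369)
x^{k+1} = -0.292
Step 2: z-update.
Minimize 4*z^2 + 0*z + (2.0/2)*(-0.292 - z + 1.5369)^2
FOC: (2*4 + 2.0)*z = 0 + 2.0*(-0.292 + 1.5369)
z^{k+1} = 0.249
Step 3: u-update.
u^{k+1} = 1.5369 - 0.292 - 0.249 = 0.9959
Step 4: Primal residual = |-0.292 - 0.249| = 0.541


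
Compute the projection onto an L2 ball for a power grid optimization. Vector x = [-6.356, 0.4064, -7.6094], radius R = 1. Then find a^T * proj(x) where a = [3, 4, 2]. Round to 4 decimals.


Step 1: Compute ||x|| (intermediates to 6 decimals).
||x|| = sqrt((-6.356)^2 + 0.4064^2 + (-7.6094)^2) = 9.923047
Step 2: Project.
Since ||x|| > R, scale = R/||x|| = 1/9.923047 = 0.100775, proj(x) = scale * x
proj(x) = [-0.640526, 0.040955, -0.766837]
Step 3: Dot product.
a^T * proj(x) = 3*(-0.640526) + 4*0.040955 + 2*(-0.766837) = -3.2914


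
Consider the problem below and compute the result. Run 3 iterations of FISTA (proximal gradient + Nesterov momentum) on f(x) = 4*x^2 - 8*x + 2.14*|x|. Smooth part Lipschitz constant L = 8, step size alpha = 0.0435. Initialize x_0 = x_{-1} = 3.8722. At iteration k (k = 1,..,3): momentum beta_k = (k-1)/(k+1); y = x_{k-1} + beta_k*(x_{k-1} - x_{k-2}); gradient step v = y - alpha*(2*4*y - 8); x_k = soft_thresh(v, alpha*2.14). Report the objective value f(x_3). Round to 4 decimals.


FISTA on f(x) = 4*x^2 - 8*x + 2.14*|x|
L = 8, alpha = 0.0435
Iteration 1: beta = 0.0, y = 3.8722 + 0.0*(3.8722 - 3.8722) = 3.8722
  grad(y) = 22.9776, v = y - alpha*grad = 2.8727
  prox(v) = soft_thresh(2.8727, 0.0931) = 2.7796
Iteration 2: beta = 0.3333, y = 2.7796 + 0.3333*(2.7796 - 3.8722) = 2.4154
  grad(y) = 11.323, v = y - alpha*grad = 1.9228
  prox(v) = soft_thresh(1.9228, 0.0931) = 1.8297
Iteration 3: beta = 0.5, y = 1.8297 + 0.5*(1.8297 - 2.7796) = 1.3548
  grad(y) = 2.8385, v = y - alpha*grad = 1.2313
  prox(v) = soft_thresh(1.2313, 0.0931) = 1.1382
f(x_3) = 4*1.1382^2 - 8*1.1382 + 2.14*|1.1382| = -1.4877


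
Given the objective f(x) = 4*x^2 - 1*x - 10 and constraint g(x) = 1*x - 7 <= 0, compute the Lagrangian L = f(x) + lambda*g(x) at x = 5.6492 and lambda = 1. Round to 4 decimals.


Step 1: Evaluate f(x).
f(5.6492) = 4*5.6492^2 - 1*5.6492 - 10 = 112.0046
Step 2: Evaluate g(x).
g(5.6492) = 1*5.6492 - 7 = -1.3508
Step 3: Compute Lagrangian.
L = 112.0046 + 1*-1.3508 = 110.6538


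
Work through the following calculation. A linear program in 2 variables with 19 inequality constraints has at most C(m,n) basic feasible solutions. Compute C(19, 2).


Each vertex corresponds to some choice of n active constraints out of m, so the number of vertices is at most C(m, n) = m! / (n!(m-n)!).
m = 19, n = 2
Numerator: 19 * 18
Denominator: 2! = 2
C(19, 2) = 171


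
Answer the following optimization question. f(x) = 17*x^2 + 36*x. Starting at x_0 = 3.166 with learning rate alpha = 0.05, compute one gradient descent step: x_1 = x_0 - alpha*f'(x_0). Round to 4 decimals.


We compute the gradient at x_0 and apply the update.
f'(x) = 34*x + 36
f'(3.166) = 34*3.166 + 36 = 143.644
x_1 = 3.166 - 0.05*143.644 = -4.0162


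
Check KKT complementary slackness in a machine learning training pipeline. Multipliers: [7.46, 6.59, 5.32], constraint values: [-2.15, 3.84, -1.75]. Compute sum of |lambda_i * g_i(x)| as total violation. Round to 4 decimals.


KKT complementary slackness check:
lambda_1 * g_1 = 7.46 * -2.15 = -16.039
lambda_2 * g_2 = 6.59 * 3.84 = 25.3056
lambda_3 * g_3 = 5.32 * -1.75 = -9.31
Total violation = 16.039 + 25.3056 + 9.31 = 50.6546


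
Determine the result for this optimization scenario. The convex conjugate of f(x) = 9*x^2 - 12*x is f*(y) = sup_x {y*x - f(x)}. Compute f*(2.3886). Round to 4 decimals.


f*(y) = sup_x {y*x - a*x^2 - b*x} = sup_x {(y-b)*x - a*x^2}
FOC: (y - b) - 2a*x = 0 => x* = (y - b)/(2a)
x* = (2.3886 + 12)/(2*9) = 0.7994
f*(2.3886) = (y-b)^2/(4a) = (2.3886 + 12)^2/(4*9)
= 207.0318/36 = 5.7509


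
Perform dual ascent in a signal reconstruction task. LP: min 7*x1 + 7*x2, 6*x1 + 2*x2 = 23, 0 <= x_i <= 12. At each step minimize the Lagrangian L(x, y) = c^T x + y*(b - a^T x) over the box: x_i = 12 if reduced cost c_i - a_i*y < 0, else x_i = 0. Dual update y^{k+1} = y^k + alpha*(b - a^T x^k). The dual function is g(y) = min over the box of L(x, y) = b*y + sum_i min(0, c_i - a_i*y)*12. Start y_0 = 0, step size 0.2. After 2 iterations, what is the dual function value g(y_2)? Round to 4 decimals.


Dual ascent for LP: min 7*x1 + 7*x2, 6*x1 + 2*x2 = 23, 0 <= x_i <= 12
Step 1: y^k = 0.0, reduced costs: (7.0, 7.0)
  x^k = (0.0, 0.0), subgradient = b - a^T x = 23.0
  y^{k+1} = 0.0 + 0.2*23.0 = 4.6
Step 2: y^k = 4.6, reduced costs: (-20.6, -2.2)
  x^k = (12.0, 12.0), subgradient = b - a^T x = -73.0
  y^{k+1} = 4.6 + 0.2*-73.0 = -10.0
Dual objective at y_2 = -10.0: reduced costs (67.0, 27.0), box minimizer x = (0.0, 0.0)
g(y_2) = b*y + (c1 - a1*y)*x1 + (c2 - a2*y)*x2 = 23*(-10.0) + 67.0*0.0 + 27.0*0.0 = -230.0 + 0.0 + 0.0 = -230.0


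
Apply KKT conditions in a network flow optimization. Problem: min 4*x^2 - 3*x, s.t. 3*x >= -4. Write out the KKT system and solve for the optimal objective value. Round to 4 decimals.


Step 1: Try lambda = 0 (constraint inactive).
Stationarity: 2*4*x - 3 = 0
x* = 3/(2*4) = 0.375
Check constraint: 3*0.375 = 1.125 >= -4 -- satisfied.
Step 2: Compute optimal value.
f(x*) = 4*0.375^2 - 3*0.375 = -0.5625


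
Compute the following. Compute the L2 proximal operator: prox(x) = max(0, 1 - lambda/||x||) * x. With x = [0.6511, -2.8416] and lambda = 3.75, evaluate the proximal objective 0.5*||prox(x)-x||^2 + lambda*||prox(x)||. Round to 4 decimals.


Step 1: Compute ||x||.
||x|| = 2.9152
Step 2: Compute scaling factor.
scale = max(0, 1 - 3.75/2.9152) = 0.0
Step 3: prox(x) = [0.0, -0.0]
||prox(x)|| = 0.0
Step 4: Proximal objective.
0.5*||prox-x||^2 = 4.2493
lambda*||prox|| = 0.0
Total = 4.2493


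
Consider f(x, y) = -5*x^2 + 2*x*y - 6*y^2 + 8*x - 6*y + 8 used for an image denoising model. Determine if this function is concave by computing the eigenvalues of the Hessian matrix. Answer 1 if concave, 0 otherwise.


The Hessian of f(x,y) = -5*x^2 + 2*x*y - 6*y^2 + 8*x - 6*y + 8 is:
H = [[-10, 2], [2, -12]]
Trace = -10 - 12 = -22
Determinant = -10*-12 - (2)^2 = 116
Discriminant = (-22)^2 - 4*116 = 20.0
Eigenvalues: lambda_1 = -13.2361, lambda_2 = -8.7639
The function is concave.

1


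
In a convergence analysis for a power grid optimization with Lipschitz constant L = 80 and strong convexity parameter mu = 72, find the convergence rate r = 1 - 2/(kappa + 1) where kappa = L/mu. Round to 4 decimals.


Step 1: Compute the condition number.
kappa = L/mu = 80/72 = 1.1111
Step 2: Compute the convergence rate.
r = 1 - 2/(kappa + 1) = 1 - 2*mu/(L + mu) = (L - mu)/(L + mu) = 8/152 = 0.0526


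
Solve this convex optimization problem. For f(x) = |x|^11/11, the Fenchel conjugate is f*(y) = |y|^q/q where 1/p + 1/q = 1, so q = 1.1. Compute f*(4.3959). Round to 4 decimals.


The conjugate exponent q satisfies 1/p + 1/q = 1.
p = 11, so q = 11/(11 - 1) = 1.1
|y|^q = 4.3959^1.1 = 5.0974
f*(4.3959) = 5.0974 / 1.1 = 4.634


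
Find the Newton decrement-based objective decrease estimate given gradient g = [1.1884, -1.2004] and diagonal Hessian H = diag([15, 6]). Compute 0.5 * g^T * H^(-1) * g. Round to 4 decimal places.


Step 1: H is diagonal, so H^(-1) * g = [0.0792, -0.2001].
Step 2: g^T H^(-1) g = sum_i g_i^2 / H_ii
  = (1.1884)^2/15 + (-1.2004)^2/6
  = 0.0942 + 0.2402 = 0.3343
Step 3: Objective decrease = 0.5 * g^T H^(-1) g = 0.1672


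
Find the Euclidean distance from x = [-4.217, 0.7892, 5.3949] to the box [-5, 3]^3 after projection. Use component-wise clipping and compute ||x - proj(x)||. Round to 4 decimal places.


Project each component onto [-5, 3].
clip(-4.217) = -4.217, clip(0.7892) = 0.7892, clip(5.3949) = 3.0
Projection = [-4.217, 0.7892, 3.0]
Squared diffs: [0.0, 0.0, 5.7355]
Distance = sqrt(5.7355) = 2.3949


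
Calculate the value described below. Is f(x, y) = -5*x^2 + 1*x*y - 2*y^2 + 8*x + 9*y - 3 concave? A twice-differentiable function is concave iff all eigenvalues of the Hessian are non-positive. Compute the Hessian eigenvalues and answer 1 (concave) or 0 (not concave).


The Hessian of f(x,y) = -5*x^2 + 1*x*y - 2*y^2 + 8*x + 9*y - 3 is:
H = [[-10, 1], [1, -4]]
Trace = -10 - 4 = -14
Determinant = -10*-4 - (1)^2 = 39
Discriminant = (-14)^2 - 4*39 = 40.0
Eigenvalues: lambda_1 = -10.1623, lambda_2 = -3.8377
The function is concave.

1


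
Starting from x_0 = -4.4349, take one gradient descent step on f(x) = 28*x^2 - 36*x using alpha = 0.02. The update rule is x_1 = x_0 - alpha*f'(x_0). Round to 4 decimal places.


We compute the gradient at x_0 and apply the update.
f'(x) = 56*x - 36
f'(-4.4349) = 56*-4.4349 - 36 = -284.3544
x_1 = -4.4349 - 0.02*-284.3544 = 1.2522


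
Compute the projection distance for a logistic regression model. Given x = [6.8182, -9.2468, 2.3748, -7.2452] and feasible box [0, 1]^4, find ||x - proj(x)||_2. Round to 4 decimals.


Project each component onto [0, 1].
clip(6.8182) = 1.0, clip(-9.2468) = 0.0, clip(2.3748) = 1.0, clip(-7.2452) = 0.0
Projection = [1.0, 0.0, 1.0, 0.0]
Squared diffs: [33.8515, 85.5033, 1.8901, 52.4929]
Distance = sqrt(173.7378) = 13.181


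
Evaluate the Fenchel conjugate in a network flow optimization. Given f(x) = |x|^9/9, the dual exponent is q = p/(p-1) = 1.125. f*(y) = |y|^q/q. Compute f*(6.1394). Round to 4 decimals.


The conjugate exponent q satisfies 1/p + 1/q = 1.
p = 9, so q = 9/(9 - 1) = 1.125
|y|^q = 6.1394^1.125 = 7.7027
f*(6.1394) = 7.7027 / 1.125 = 6.8468


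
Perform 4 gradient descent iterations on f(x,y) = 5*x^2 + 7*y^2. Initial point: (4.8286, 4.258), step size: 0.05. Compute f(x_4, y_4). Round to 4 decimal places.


Gradient descent on f(x,y) = 5*x^2 + 7*y^2.
Starting point: (4.8286, 4.258), alpha = 0.05
Step 1: grad_x = 2*5*4.8286 = 48.286, grad_y = 2*7*4.258 = 59.612
  x_1 = 4.8286 - 0.05*48.286 = 2.4143
  y_1 = 4.258 - 0.05*59.612 = 1.2774
Step 2: grad_x = 2*5*2.4143 = 24.143, grad_y = 2*7*1.2774 = 17.8836
  x_2 = 2.4143 - 0.05*24.143 = 1.2072
  y_2 = 1.2774 - 0.05*17.8836 = 0.3832
Step 3: grad_x = 2*5*1.2072 = 12.0715, grad_y = 2*7*0.3832 = 5.3651
  x_3 = 1.2072 - 0.05*12.0715 = 0.6036
  y_3 = 0.3832 - 0.05*5.3651 = 0.115
Step 4: grad_x = 2*5*0.6036 = 6.0358, grad_y = 2*7*0.115 = 1.6095
  x_4 = 0.6036 - 0.05*6.0358 = 0.3018
  y_4 = 0.115 - 0.05*1.6095 = 0.0345
f(0.3018, 0.0345) = 5*0.3018^2 + 7*0.0345^2 = 0.4637


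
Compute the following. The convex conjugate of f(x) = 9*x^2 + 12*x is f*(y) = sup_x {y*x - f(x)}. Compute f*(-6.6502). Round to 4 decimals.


f*(y) = sup_x {y*x - a*x^2 - b*x} = sup_x {(y-b)*x - a*x^2}
FOC: (y - b) - 2a*x = 0 => x* = (y - b)/(2a)
x* = (-6.6502 - 12)/(2*9) = -1.0361
f*(-6.6502) = (y-b)^2/(4a) = (-6.6502 - 12)^2/(4*9)
= 347.83/36 = 9.6619


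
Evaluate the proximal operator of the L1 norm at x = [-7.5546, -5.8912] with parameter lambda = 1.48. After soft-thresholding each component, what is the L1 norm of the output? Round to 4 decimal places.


Soft-thresholding with lambda = 1.48:
prox(-7.5546) = sign(-7.5546)*max(|-7.5546| - 1.48, 0) = -6.0746
prox(-5.8912) = sign(-5.8912)*max(|-5.8912| - 1.48, 0) = -4.4112
prox(x) = [-6.0746, -4.4112]
||prox(x)||_1 = 6.0746 + 4.4112 = 10.4858


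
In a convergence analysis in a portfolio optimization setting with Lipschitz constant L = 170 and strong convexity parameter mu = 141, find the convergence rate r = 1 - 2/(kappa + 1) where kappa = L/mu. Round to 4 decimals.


Step 1: Compute the condition number.
kappa = L/mu = 170/141 = 1.2057
Step 2: Compute the convergence rate.
r = 1 - 2/(kappa + 1) = 1 - 2*mu/(L + mu) = (L - mu)/(L + mu) = 29/311 = 0.0932


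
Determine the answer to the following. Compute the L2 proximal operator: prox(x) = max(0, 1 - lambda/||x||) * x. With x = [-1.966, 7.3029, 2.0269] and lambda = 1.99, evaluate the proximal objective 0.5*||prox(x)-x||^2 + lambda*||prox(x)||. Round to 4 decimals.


Step 1: Compute ||x||.
||x|| = 7.8298
Step 2: Compute scaling factor.
scale = max(0, 1 - 1.99/7.8298) = 0.7458
Step 3: prox(x) = [-1.4663, 5.4468, 1.5117]
||prox(x)|| = 5.8398
Step 4: Proximal objective.
0.5*||prox-x||^2 = 1.9801
lambda*||prox|| = 11.6212
Total = 13.6013


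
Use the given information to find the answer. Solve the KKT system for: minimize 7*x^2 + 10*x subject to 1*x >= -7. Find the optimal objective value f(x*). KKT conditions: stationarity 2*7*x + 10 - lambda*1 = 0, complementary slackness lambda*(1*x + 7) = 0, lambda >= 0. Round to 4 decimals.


Step 1: Try lambda = 0 (constraint inactive).
Stationarity: 2*7*x + 10 = 0
x* = -10/(2*7) = -5/7 = -0.7143 (rounded; the exact value -5/7 is used below)
Check constraint: 1*-0.7143 = -0.7143 >= -7 -- satisfied.
Step 2: Compute optimal value.
f(x*) = 7*(-5/7)^2 + 10*(-5/7) = -3.5714


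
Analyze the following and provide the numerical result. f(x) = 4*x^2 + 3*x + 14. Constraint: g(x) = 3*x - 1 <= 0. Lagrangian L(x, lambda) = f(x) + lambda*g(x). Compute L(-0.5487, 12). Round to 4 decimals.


Step 1: Evaluate f(x).
f(-0.5487) = 4*(-0.5487)^2 + 3*(-0.5487) + 14 = 13.5582
Step 2: Evaluate g(x).
g(-0.5487) = 3*-0.5487 - 1 = -2.6461
Step 3: Compute Lagrangian.
L = 13.5582 + 12*-2.6461 = -18.195


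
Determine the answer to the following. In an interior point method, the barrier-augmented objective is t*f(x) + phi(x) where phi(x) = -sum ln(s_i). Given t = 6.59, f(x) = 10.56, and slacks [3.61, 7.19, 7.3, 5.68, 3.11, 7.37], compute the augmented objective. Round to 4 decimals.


Step 1: Compute log-barrier.
ln values: [1.2837, 1.9727, 1.9879, 1.737, 1.1346, 1.9974]
phi = -(1.2837 + 1.9727 + 1.9879 + 1.737 + 1.1346 + 1.9974) = -10.1133
Step 2: Compute augmented objective.
t*f(x) = 6.59*10.56 = 69.5904
Total = 69.5904 - 10.1133 = 59.4771


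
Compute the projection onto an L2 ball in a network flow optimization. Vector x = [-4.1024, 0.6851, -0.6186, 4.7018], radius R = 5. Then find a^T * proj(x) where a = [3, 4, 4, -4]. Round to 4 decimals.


Step 1: Compute ||x|| (intermediates to 6 decimals).
||x|| = sqrt((-4.1024)^2 + 0.6851^2 + (-0.6186)^2 + 4.7018^2) = 6.307823
Step 2: Project.
Since ||x|| > R, scale = R/||x|| = 5/6.307823 = 0.792667, proj(x) = scale * x
proj(x) = [-3.251837, 0.543056, -0.490344, 3.726962]
Step 3: Dot product.
a^T * proj(x) = 3*(-3.251837) + 4*0.543056 + 4*(-0.490344) - 4*3.726962 = -24.4525


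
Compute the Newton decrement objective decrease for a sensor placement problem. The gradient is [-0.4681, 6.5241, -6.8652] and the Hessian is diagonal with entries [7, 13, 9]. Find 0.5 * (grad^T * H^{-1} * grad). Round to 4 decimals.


Step 1: H is diagonal, so H^(-1) * g = [-0.0669, 0.5019, -0.7628].
Step 2: g^T H^(-1) g = sum_i g_i^2 / H_ii
  = (-0.4681)^2/7 + (6.5241)^2/13 + (-6.8652)^2/9
  = 0.0313 + 3.2741 + 5.2368 = 8.5422
Step 3: Objective decrease = 0.5 * g^T H^(-1) g = 4.2711


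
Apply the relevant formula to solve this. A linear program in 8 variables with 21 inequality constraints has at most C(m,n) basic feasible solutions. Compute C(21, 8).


Each vertex corresponds to some choice of n active constraints out of m, so the number of vertices is at most C(m, n) = m! / (n!(m-n)!).
m = 21, n = 8
Numerator: 21 * 20 * 19 * 18 * 17 * 16 * 15 * 14
Denominator: 8! = 40320
C(21, 8) = 203490


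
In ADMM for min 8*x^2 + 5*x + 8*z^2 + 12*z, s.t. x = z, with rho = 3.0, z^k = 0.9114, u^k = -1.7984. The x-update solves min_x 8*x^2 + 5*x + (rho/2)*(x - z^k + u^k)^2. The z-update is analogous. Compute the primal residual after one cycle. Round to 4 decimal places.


ADMM iteration with rho = 3.0, z^k = 0.9114, u^k = -1.7984
Step 1: x-update.
Minimize 8*x^2 + 5*x + (3.0/2)*(x - 0.9114 - 1.7984)^2
FOC: (2*8 + 3.0)*x = -5 + 3.0*(0.9114 + 1.7984)
x^{k+1} = 0.1647
Step 2: z-update.
Minimize 8*z^2 + 12*z + (3.0/2)*(0.1647 - z - 1.7984)^2
FOC: (2*8 + 3.0)*z = -12 + 3.0*(0.1647 - 1.7984)
z^{k+1} = -0.8895
Step 3: u-update.
u^{k+1} = -1.7984 + 0.1647 + 0.8895 = -0.7442
Step 4: Primal residual = |0.1647 + 0.8895| = 1.0542


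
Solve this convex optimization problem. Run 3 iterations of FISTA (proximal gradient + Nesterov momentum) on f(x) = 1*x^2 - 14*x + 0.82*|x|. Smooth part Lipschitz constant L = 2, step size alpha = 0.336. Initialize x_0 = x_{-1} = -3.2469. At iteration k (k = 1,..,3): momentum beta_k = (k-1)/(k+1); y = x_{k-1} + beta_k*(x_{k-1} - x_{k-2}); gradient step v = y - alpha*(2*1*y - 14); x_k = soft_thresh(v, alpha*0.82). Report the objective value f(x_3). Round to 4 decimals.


FISTA on f(x) = 1*x^2 - 14*x + 0.82*|x|
L = 2, alpha = 0.336
Iteration 1: beta = 0.0, y = -3.2469 + 0.0*(-3.2469 + 3.2469) = -3.2469
  grad(y) = -20.4938, v = y - alpha*grad = 3.639
  prox(v) = soft_thresh(3.639, 0.2755) = 3.3635
Iteration 2: beta = 0.3333, y = 3.3635 + 0.3333*(3.3635 + 3.2469) = 5.567
  grad(y) = -2.8661, v = y - alpha*grad = 6.53
  prox(v) = soft_thresh(6.53, 0.2755) = 6.2544
Iteration 3: beta = 0.5, y = 6.2544 + 0.5*(6.2544 - 3.3635) = 7.6999
  grad(y) = 1.3998, v = y - alpha*grad = 7.2296
  prox(v) = soft_thresh(7.2296, 0.2755) = 6.9541
f(x_3) = 1*6.9541^2 - 14*6.9541 + 0.82*|6.9541| = -43.2956


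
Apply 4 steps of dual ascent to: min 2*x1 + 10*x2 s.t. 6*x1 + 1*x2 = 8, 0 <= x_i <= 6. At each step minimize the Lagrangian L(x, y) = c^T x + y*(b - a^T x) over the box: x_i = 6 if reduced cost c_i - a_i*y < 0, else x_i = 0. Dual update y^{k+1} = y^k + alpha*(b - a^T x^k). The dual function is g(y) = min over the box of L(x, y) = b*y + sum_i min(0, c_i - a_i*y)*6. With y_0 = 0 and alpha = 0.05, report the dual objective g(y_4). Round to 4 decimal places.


Dual ascent for LP: min 2*x1 + 10*x2, 6*x1 + 1*x2 = 8, 0 <= x_i <= 6
Step 1: y^k = 0.0, reduced costs: (2.0, 10.0)
  x^k = (0.0, 0.0), subgradient = b - a^T x = 8.0
  y^{k+1} = 0.0 + 0.05*8.0 = 0.4
Step 2: y^k = 0.4, reduced costs: (-0.4, 9.6)
  x^k = (6.0, 0.0), subgradient = b - a^T x = -28.0
  y^{k+1} = 0.4 + 0.05*-28.0 = -1.0
Step 3: y^k = -1.0, reduced costs: (8.0, 11.0)
  x^k = (0.0, 0.0), subgradient = b - a^T x = 8.0
  y^{k+1} = -1.0 + 0.05*8.0 = -0.6
Step 4: y^k = -0.6, reduced costs: (5.6, 10.6)
  x^k = (0.0, 0.0), subgradient = b - a^T x = 8.0
  y^{k+1} = -0.6 + 0.05*8.0 = -0.2
Dual objective at y_4 = -0.2: reduced costs (3.2, 10.2), box minimizer x = (0.0, 0.0)
g(y_4) = b*y + (c1 - a1*y)*x1 + (c2 - a2*y)*x2 = 8*(-0.2) + 3.2*0.0 + 10.2*0.0 = -1.6 + 0.0 + 0.0 = -1.6


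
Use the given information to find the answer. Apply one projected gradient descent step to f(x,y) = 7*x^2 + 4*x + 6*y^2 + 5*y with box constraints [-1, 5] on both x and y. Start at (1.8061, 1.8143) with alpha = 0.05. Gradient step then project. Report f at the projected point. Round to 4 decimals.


Step 1: Compute gradient at (1.8061, 1.8143).
grad_x = 2*7*1.8061 + 4 = 29.2854
grad_y = 2*6*1.8143 + 5 = 26.7716
Step 2: Gradient step.
x_raw = 1.8061 - 0.05*29.2854 = 0.3418
y_raw = 1.8143 - 0.05*26.7716 = 0.4757
Step 3: Project onto [-1, 5].
x_proj = clip(0.3418) = 0.3418
y_proj = clip(0.4757) = 0.4757
Step 4: Evaluate f.
f(0.3418, 0.4757) = 5.9217


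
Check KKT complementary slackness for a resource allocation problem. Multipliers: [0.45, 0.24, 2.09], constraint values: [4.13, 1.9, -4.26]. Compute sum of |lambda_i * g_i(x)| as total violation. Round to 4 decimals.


KKT complementary slackness check:
lambda_1 * g_1 = 0.45 * 4.13 = 1.8585
lambda_2 * g_2 = 0.24 * 1.9 = 0.456
lambda_3 * g_3 = 2.09 * -4.26 = -8.9034
Total violation = 1.8585 + 0.456 + 8.9034 = 11.2179


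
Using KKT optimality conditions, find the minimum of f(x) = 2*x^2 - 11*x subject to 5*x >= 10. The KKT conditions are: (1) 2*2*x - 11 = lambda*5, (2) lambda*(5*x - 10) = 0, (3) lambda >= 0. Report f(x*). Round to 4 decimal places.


Step 1: Try lambda = 0 (constraint inactive).
Stationarity: 2*2*x - 11 = 0
x* = 11/(2*2) = 2.75
Check constraint: 5*2.75 = 13.75 >= 10 -- satisfied.
Step 2: Compute optimal value.
f(x*) = 2*2.75^2 - 11*2.75 = -15.125


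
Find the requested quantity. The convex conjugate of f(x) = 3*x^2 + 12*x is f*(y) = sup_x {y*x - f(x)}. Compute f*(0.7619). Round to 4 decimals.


f*(y) = sup_x {y*x - a*x^2 - b*x} = sup_x {(y-b)*x - a*x^2}
FOC: (y - b) - 2a*x = 0 => x* = (y - b)/(2a)
x* = (0.7619 - 12)/(2*3) = -1.873
f*(0.7619) = (y-b)^2/(4a) = (0.7619 - 12)^2/(4*3)
= 126.2949/12 = 10.5246


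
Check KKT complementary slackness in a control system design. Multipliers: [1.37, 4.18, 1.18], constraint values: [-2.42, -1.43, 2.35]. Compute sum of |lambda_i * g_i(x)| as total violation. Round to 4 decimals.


KKT complementary slackness check:
lambda_1 * g_1 = 1.37 * -2.42 = -3.3154
lambda_2 * g_2 = 4.18 * -1.43 = -5.9774
lambda_3 * g_3 = 1.18 * 2.35 = 2.773
Total violation = 3.3154 + 5.9774 + 2.773 = 12.0658


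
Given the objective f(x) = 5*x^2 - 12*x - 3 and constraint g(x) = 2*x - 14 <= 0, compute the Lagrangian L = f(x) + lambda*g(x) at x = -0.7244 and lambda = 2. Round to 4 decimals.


Step 1: Evaluate f(x).
f(-0.7244) = 5*(-0.7244)^2 - 12*(-0.7244) - 3 = 8.3166
Step 2: Evaluate g(x).
g(-0.7244) = 2*-0.7244 - 14 = -15.4488
Step 3: Compute Lagrangian.
L = 8.3166 + 2*-15.4488 = -22.581


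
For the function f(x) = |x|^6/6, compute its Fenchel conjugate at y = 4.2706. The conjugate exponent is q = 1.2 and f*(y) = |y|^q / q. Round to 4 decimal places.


The conjugate exponent q satisfies 1/p + 1/q = 1.
p = 6, so q = 6/(6 - 1) = 1.2
|y|^q = 4.2706^1.2 = 5.7094
f*(4.2706) = 5.7094 / 1.2 = 4.7578


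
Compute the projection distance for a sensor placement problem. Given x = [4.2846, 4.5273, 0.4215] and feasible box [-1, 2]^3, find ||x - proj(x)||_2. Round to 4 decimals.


Project each component onto [-1, 2].
clip(4.2846) = 2.0, clip(4.5273) = 2.0, clip(0.4215) = 0.4215
Projection = [2.0, 2.0, 0.4215]
Squared diffs: [5.2194, 6.3872, 0.0]
Distance = sqrt(11.6066) = 3.4069


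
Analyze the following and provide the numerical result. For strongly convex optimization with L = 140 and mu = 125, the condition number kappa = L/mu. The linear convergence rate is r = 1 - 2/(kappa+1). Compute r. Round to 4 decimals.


Step 1: Compute the condition number.
kappa = L/mu = 140/125 = 1.12
Step 2: Compute the convergence rate.
r = 1 - 2/(kappa + 1) = 1 - 2*mu/(L + mu) = (L - mu)/(L + mu) = 15/265 = 0.0566


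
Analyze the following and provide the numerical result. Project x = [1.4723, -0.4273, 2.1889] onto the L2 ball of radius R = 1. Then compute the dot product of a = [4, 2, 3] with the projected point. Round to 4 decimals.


Step 1: Compute ||x|| (intermediates to 6 decimals).
||x|| = sqrt(1.4723^2 + (-0.4273)^2 + 2.1889^2) = 2.672365
Step 2: Project.
Since ||x|| > R, scale = R/||x|| = 1/2.672365 = 0.3742, proj(x) = scale * x
proj(x) = [0.550935, -0.159896, 0.819086]
Step 3: Dot product.
a^T * proj(x) = 4*0.550935 + 2*(-0.159896) + 3*0.819086 = 4.3412


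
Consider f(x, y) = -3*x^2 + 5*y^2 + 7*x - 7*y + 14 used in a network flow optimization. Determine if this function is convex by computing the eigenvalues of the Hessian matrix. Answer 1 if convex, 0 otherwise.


The Hessian of f(x,y) = -3*x^2 + 5*y^2 + 7*x - 7*y + 14 is:
H = [[-6, 0], [0, 10]]
Trace = -6 + 10 = 4
Determinant = -6*10 - (0)^2 = -60
Discriminant = (4)^2 - 4*-60 = 256.0
Eigenvalues: lambda_1 = -6.0, lambda_2 = 10.0
The function is not convex.

0


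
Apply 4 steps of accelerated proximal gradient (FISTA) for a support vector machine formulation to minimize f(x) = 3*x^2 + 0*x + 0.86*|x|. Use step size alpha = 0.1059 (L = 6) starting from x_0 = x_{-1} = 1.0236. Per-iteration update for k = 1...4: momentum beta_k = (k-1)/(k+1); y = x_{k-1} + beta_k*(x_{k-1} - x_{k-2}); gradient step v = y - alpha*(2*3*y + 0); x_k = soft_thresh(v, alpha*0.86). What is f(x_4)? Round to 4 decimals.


FISTA on f(x) = 3*x^2 + 0*x + 0.86*|x|
L = 6, alpha = 0.1059
Iteration 1: beta = 0.0, y = 1.0236 + 0.0*(1.0236 - 1.0236) = 1.0236
  grad(y) = 6.1416, v = y - alpha*grad = 0.3732
  prox(v) = soft_thresh(0.3732, 0.0911) = 0.2821
Iteration 2: beta = 0.3333, y = 0.2821 + 0.3333*(0.2821 - 1.0236) = 0.035
  grad(y) = 0.2098, v = y - alpha*grad = 0.0128
  prox(v) = soft_thresh(0.0128, 0.0911) = 0.0
Iteration 3: beta = 0.5, y = 0.0 + 0.5*(0.0 - 0.2821) = -0.1411
  grad(y) = -0.8464, v = y - alpha*grad = -0.0514
  prox(v) = soft_thresh(-0.0514, 0.0911) = 0.0
Iteration 4: beta = 0.6, y = 0.0 + 0.6*(0.0 - 0.0) = 0.0
  grad(y) = 0.0, v = y - alpha*grad = 0.0
  prox(v) = soft_thresh(0.0, 0.0911) = 0.0
f(x_4) = 3*0.0^2 + 0*0.0 + 0.86*|0.0| = 0.0


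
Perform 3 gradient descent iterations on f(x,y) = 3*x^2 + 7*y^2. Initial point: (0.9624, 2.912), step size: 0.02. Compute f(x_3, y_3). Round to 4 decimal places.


Gradient descent on f(x,y) = 3*x^2 + 7*y^2.
Starting point: (0.9624, 2.912), alpha = 0.02
Step 1: grad_x = 2*3*0.9624 = 5.7744, grad_y = 2*7*2.912 = 40.768
  x_1 = 0.9624 - 0.02*5.7744 = 0.8469
  y_1 = 2.912 - 0.02*40.768 = 2.0966
Step 2: grad_x = 2*3*0.8469 = 5.0815, grad_y = 2*7*2.0966 = 29.353
  x_2 = 0.8469 - 0.02*5.0815 = 0.7453
  y_2 = 2.0966 - 0.02*29.353 = 1.5096
Step 3: grad_x = 2*3*0.7453 = 4.4717, grad_y = 2*7*1.5096 = 21.1341
  x_3 = 0.7453 - 0.02*4.4717 = 0.6558
  y_3 = 1.5096 - 0.02*21.1341 = 1.0869
f(0.6558, 1.0869) = 3*0.6558^2 + 7*1.0869^2 = 9.5598


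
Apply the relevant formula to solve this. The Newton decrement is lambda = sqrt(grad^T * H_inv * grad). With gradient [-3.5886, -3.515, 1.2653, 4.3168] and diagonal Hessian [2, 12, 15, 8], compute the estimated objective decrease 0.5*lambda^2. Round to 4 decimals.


Step 1: H is diagonal, so H^(-1) * g = [-1.7943, -0.2929, 0.0844, 0.5396].
Step 2: g^T H^(-1) g = sum_i g_i^2 / H_ii
  = (-3.5886)^2/2 + (-3.515)^2/12 + (1.2653)^2/15 + (4.3168)^2/8
  = 6.439 + 1.0296 + 0.1067 + 2.3293 = 9.9047
Step 3: Objective decrease = 0.5 * g^T H^(-1) g = 4.9524


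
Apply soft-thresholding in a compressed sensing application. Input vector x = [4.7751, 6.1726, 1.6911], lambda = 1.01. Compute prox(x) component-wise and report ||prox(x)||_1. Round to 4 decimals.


Soft-thresholding with lambda = 1.01:
prox(4.7751) = sign(4.7751)*max(|4.7751| - 1.01, 0) = 3.7651
prox(6.1726) = sign(6.1726)*max(|6.1726| - 1.01, 0) = 5.1626
prox(1.6911) = sign(1.6911)*max(|1.6911| - 1.01, 0) = 0.6811
prox(x) = [3.7651, 5.1626, 0.6811]
||prox(x)||_1 = 3.7651 + 5.1626 + 0.6811 = 9.6088


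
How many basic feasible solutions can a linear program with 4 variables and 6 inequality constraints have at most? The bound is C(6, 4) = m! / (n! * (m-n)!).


Each vertex corresponds to some choice of n active constraints out of m, so the number of vertices is at most C(m, n) = m! / (n!(m-n)!).
m = 6, n = 4
Numerator: 6 * 5 * 4 * 3
Denominator: 4! = 24
C(6, 4) = 15


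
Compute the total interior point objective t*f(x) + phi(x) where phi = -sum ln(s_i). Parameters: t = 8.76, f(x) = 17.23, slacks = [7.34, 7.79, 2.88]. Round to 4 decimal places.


Step 1: Compute log-barrier.
ln values: [1.9933, 2.0528, 1.0578]
phi = -(1.9933 + 2.0528 + 1.0578) = -5.104
Step 2: Compute augmented objective.
t*f(x) = 8.76*17.23 = 150.9348
Total = 150.9348 - 5.104 = 145.8308


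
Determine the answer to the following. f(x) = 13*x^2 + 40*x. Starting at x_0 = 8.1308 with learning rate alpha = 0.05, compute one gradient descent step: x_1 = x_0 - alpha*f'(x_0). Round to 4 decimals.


We compute the gradient at x_0 and apply the update.
f'(x) = 26*x + 40
f'(8.1308) = 26*8.1308 + 40 = 251.4008
x_1 = 8.1308 - 0.05*251.4008 = -4.4392


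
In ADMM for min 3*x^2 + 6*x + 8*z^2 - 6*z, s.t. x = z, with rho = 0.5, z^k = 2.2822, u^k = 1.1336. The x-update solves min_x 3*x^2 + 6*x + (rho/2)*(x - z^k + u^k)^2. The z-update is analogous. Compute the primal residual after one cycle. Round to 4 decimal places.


ADMM iteration with rho = 0.5, z^k = 2.2822, u^k = 1.1336
Step 1: x-update.
Minimize 3*x^2 + 6*x + (0.5/2)*(x - 2.2822 + 1.1336)^2
FOC: (2*3 + 0.5)*x = -6 + 0.5*(2.2822 - 1.1336)
x^{k+1} = -0.8347
Step 2: z-update.
Minimize 8*z^2 - 6*z + (0.5/2)*(-0.8347 - z + 1.1336)^2
FOC: (2*8 + 0.5)*z = 6 + 0.5*(-0.8347 + 1.1336)
z^{k+1} = 0.3727
Step 3: u-update.
u^{k+1} = 1.1336 - 0.8347 - 0.3727 = -0.0738
Step 4: Primal residual = |-0.8347 - 0.3727| = 1.2074


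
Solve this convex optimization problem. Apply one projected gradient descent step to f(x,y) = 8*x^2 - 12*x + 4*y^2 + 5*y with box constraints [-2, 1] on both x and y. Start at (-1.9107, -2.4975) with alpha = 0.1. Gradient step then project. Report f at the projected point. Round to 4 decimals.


Step 1: Compute gradient at (-1.9107, -2.4975).
grad_x = 2*8*-1.9107 - 12 = -42.5712
grad_y = 2*4*-2.4975 + 5 = -14.98
Step 2: Gradient step.
x_raw = -1.9107 - 0.1*-42.5712 = 2.3464
y_raw = -2.4975 - 0.1*-14.98 = -0.9995
Step 3: Project onto [-2, 1].
x_proj = clip(2.3464) = 1.0
y_proj = clip(-0.9995) = -0.9995
Step 4: Evaluate f.
f(1.0, -0.9995) = -5.0015


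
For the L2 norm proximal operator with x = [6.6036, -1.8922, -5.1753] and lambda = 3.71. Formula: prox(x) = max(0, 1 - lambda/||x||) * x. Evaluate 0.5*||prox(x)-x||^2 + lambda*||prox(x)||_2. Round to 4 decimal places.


Step 1: Compute ||x||.
||x|| = 8.6007
Step 2: Compute scaling factor.
scale = max(0, 1 - 3.71/8.6007) = 0.5686
Step 3: prox(x) = [3.7551, -1.076, -2.9429]
||prox(x)|| = 4.8907
Step 4: Proximal objective.
0.5*||prox-x||^2 = 6.8821
lambda*||prox|| = 18.1445
Total = 25.0265


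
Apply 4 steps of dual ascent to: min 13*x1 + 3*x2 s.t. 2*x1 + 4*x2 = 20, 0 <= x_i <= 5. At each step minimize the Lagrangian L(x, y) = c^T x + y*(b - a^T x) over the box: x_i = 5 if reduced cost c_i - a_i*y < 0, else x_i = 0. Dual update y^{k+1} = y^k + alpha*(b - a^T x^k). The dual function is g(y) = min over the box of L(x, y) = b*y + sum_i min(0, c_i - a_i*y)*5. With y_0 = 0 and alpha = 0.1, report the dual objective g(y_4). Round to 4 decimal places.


Dual ascent for LP: min 13*x1 + 3*x2, 2*x1 + 4*x2 = 20, 0 <= x_i <= 5
Step 1: y^k = 0.0, reduced costs: (13.0, 3.0)
  x^k = (0.0, 0.0), subgradient = b - a^T x = 20.0
  y^{k+1} = 0.0 + 0.1*20.0 = 2.0
Step 2: y^k = 2.0, reduced costs: (9.0, -5.0)
  x^k = (0.0, 5.0), subgradient = b - a^T x = 0.0
  y^{k+1} = 2.0 + 0.1*0.0 = 2.0
Step 3: y^k = 2.0, reduced costs: (9.0, -5.0)
  x^k = (0.0, 5.0), subgradient = b - a^T x = 0.0
  y^{k+1} = 2.0 + 0.1*0.0 = 2.0
Step 4: y^k = 2.0, reduced costs: (9.0, -5.0)
  x^k = (0.0, 5.0), subgradient = b - a^T x = 0.0
  y^{k+1} = 2.0 + 0.1*0.0 = 2.0
Dual objective at y_4 = 2.0: reduced costs (9.0, -5.0), box minimizer x = (0.0, 5.0)
g(y_4) = b*y + (c1 - a1*y)*x1 + (c2 - a2*y)*x2 = 20*2.0 + 9.0*0.0 + (-5.0)*5.0 = 40.0 + 0.0 - 25.0 = 15.0


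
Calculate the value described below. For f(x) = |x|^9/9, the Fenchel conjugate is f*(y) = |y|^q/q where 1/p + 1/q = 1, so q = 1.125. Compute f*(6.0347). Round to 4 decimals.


The conjugate exponent q satisfies 1/p + 1/q = 1.
p = 9, so q = 9/(9 - 1) = 1.125
|y|^q = 6.0347^1.125 = 7.5551
f*(6.0347) = 7.5551 / 1.125 = 6.7156


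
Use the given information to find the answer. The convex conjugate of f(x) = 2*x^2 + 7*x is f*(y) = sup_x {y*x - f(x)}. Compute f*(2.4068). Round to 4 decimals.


f*(y) = sup_x {y*x - a*x^2 - b*x} = sup_x {(y-b)*x - a*x^2}
FOC: (y - b) - 2a*x = 0 => x* = (y - b)/(2a)
x* = (2.4068 - 7)/(2*2) = -1.1483
f*(2.4068) = (y-b)^2/(4a) = (2.4068 - 7)^2/(4*2)
= 21.0975/8 = 2.6372


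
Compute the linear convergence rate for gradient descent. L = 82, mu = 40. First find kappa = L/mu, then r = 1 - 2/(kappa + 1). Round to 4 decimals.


Step 1: Compute the condition number.
kappa = L/mu = 82/40 = 2.05
Step 2: Compute the convergence rate.
r = 1 - 2/(kappa + 1) = 1 - 2*mu/(L + mu) = (L - mu)/(L + mu) = 42/122 = 0.3443


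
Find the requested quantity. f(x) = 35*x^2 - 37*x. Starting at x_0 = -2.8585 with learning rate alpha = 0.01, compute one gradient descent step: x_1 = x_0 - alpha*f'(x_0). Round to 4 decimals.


We compute the gradient at x_0 and apply the update.
f'(x) = 70*x - 37
f'(-2.8585) = 70*-2.8585 - 37 = -237.095
x_1 = -2.8585 - 0.01*-237.095 = -0.4876


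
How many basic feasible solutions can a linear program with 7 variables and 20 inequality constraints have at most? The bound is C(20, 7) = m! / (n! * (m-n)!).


Each vertex corresponds to some choice of n active constraints out of m, so the number of vertices is at most C(m, n) = m! / (n!(m-n)!).
m = 20, n = 7
Numerator: 20 * 19 * 18 * 17 * 16 * 15 * 14
Denominator: 7! = 5040
C(20, 7) = 77520


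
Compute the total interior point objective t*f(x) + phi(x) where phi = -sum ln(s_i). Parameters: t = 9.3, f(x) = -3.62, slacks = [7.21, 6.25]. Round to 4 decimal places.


Step 1: Compute log-barrier.
ln values: [1.9755, 1.8326]
phi = -(1.9755 + 1.8326) = -3.8081
Step 2: Compute augmented objective.
t*f(x) = 9.3*-3.62 = -33.666
Total = -33.666 - 3.8081 = -37.4741


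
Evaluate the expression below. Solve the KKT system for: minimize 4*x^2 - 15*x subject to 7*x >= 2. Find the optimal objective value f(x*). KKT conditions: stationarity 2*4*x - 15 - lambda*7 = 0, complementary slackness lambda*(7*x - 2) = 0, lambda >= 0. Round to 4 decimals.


Step 1: Try lambda = 0 (constraint inactive).
Stationarity: 2*4*x - 15 = 0
x* = 15/(2*4) = 1.875
Check constraint: 7*1.875 = 13.125 >= 2 -- satisfied.
Step 2: Compute optimal value.
f(x*) = 4*1.875^2 - 15*1.875 = -14.0625


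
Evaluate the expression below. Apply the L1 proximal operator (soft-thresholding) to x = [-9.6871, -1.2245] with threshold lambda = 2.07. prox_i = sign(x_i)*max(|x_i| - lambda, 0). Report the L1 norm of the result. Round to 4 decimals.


Soft-thresholding with lambda = 2.07:
prox(-9.6871) = sign(-9.6871)*max(|-9.6871| - 2.07, 0) = -7.6171
prox(-1.2245) = sign(-1.2245)*max(|-1.2245| - 2.07, 0) = 0.0
prox(x) = [-7.6171, 0.0]
||prox(x)||_1 = 7.6171 + 0.0 = 7.6171


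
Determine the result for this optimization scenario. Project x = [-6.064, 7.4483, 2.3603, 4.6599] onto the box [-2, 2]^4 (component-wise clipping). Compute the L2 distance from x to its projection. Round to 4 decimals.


Project each component onto [-2, 2].
clip(-6.064) = -2.0, clip(7.4483) = 2.0, clip(2.3603) = 2.0, clip(4.6599) = 2.0
Projection = [-2.0, 2.0, 2.0, 2.0]
Squared diffs: [16.5161, 29.684, 0.1298, 7.0751]
Distance = sqrt(53.405) = 7.3079


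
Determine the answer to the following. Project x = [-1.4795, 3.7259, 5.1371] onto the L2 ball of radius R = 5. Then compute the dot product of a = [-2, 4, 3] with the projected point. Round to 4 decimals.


Step 1: Compute ||x|| (intermediates to 6 decimals).
||x|| = sqrt((-1.4795)^2 + 3.7259^2 + 5.1371^2) = 6.516214
Step 2: Project.
Since ||x|| > R, scale = R/||x|| = 5/6.516214 = 0.767317, proj(x) = scale * x
proj(x) = [-1.135246, 2.858946, 3.941784]
Step 3: Dot product.
a^T * proj(x) = -2*(-1.135246) + 4*2.858946 + 3*3.941784 = 25.5316


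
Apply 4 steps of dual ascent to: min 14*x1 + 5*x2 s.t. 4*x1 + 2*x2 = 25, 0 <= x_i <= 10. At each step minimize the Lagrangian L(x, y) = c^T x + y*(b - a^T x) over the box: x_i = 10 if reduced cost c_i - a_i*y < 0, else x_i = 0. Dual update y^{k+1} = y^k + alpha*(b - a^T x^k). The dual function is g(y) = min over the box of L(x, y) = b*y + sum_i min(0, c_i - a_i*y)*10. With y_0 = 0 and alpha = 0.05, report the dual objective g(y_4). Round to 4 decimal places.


Dual ascent for LP: min 14*x1 + 5*x2, 4*x1 + 2*x2 = 25, 0 <= x_i <= 10
Step 1: y^k = 0.0, reduced costs: (14.0, 5.0)
  x^k = (0.0, 0.0), subgradient = b - a^T x = 25.0
  y^{k+1} = 0.0 + 0.05*25.0 = 1.25
Step 2: y^k = 1.25, reduced costs: (9.0, 2.5)
  x^k = (0.0, 0.0), subgradient = b - a^T x = 25.0
  y^{k+1} = 1.25 + 0.05*25.0 = 2.5
Step 3: y^k = 2.5, reduced costs: (4.0, 0.0)
  x^k = (0.0, 0.0), subgradient = b - a^T x = 25.0
  y^{k+1} = 2.5 + 0.05*25.0 = 3.75
Step 4: y^k = 3.75, reduced costs: (-1.0, -2.5)
  x^k = (10.0, 10.0), subgradient = b - a^T x = -35.0
  y^{k+1} = 3.75 + 0.05*-35.0 = 2.0
Dual objective at y_4 = 2.0: reduced costs (6.0, 1.0), box minimizer x = (0.0, 0.0)
g(y_4) = b*y + (c1 - a1*y)*x1 + (c2 - a2*y)*x2 = 25*2.0 + 6.0*0.0 + 1.0*0.0 = 50.0 + 0.0 + 0.0 = 50.0


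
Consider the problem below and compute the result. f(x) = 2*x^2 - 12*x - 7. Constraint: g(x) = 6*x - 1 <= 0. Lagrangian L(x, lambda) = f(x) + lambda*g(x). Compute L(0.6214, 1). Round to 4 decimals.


Step 1: Evaluate f(x).
f(0.6214) = 2*0.6214^2 - 12*0.6214 - 7 = -13.6845
Step 2: Evaluate g(x).
g(0.6214) = 6*0.6214 - 1 = 2.7284
Step 3: Compute Lagrangian.
L = -13.6845 + 1*2.7284 = -10.9561


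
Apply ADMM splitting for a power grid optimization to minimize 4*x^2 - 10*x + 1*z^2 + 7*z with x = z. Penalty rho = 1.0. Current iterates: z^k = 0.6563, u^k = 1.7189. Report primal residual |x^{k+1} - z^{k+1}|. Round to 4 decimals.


ADMM iteration with rho = 1.0, z^k = 0.6563, u^k = 1.7189
Step 1: x-update.
Minimize 4*x^2 - 10*x + (1.0/2)*(x - 0.6563 + 1.7189)^2
FOC: (2*4 + 1.0)*x = 10 + 1.0*(0.6563 - 1.7189)
x^{k+1} = 0.993
Step 2: z-update.
Minimize 1*z^2 + 7*z + (1.0/2)*(0.993 - z + 1.7189)^2
FOC: (2*1 + 1.0)*z = -7 + 1.0*(0.993 + 1.7189)
z^{k+1} = -1.4294
Step 3: u-update.
u^{k+1} = 1.7189 + 0.993 + 1.4294 = 4.1413
Step 4: Primal residual = |0.993 + 1.4294| = 2.4224
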